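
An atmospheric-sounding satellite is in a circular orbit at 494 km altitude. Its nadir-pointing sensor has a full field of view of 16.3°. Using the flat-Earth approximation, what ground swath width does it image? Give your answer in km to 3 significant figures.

141 km

Half-angle = 16.3°/2 = 8.15°.
Swath width ≈ 2h·tan(θ/2) = 2 × 494 × tan(8.15°) = 141.5 km.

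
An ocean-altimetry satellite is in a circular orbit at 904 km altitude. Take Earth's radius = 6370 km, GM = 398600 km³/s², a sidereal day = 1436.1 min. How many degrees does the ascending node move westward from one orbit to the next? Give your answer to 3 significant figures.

Semi-major axis a = 6370 + 904 = 7274 km. Period T = 2π√(a³/μ) = 2π√(7274³/398600) = 6174.1 s = 102.90 min.
During one orbit Earth rotates (6174.1 / 86166) × 360° = 25.80°.

25.8°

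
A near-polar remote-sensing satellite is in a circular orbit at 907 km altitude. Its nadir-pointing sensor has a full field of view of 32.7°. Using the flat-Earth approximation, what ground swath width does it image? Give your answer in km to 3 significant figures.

532 km

Half-angle = 32.7°/2 = 16.35°.
Swath width ≈ 2h·tan(θ/2) = 2 × 907 × tan(16.35°) = 532.2 km.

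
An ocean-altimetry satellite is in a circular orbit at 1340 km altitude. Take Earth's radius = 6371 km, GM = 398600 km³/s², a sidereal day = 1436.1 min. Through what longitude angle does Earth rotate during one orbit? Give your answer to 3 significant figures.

28.2°

Semi-major axis a = 6371 + 1340 = 7711 km. Period T = 2π√(a³/μ) = 2π√(7711³/398600) = 6738.7 s = 112.31 min.
During one orbit Earth rotates (6738.7 / 86166) × 360° = 28.15°.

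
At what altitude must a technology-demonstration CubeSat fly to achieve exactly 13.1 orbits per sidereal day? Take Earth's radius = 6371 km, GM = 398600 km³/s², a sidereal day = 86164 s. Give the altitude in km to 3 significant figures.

1220 km

Required period T = 86164 / 13.1 = 6577.4 s.
From T = 2π√(a³/μ): a = (μ T²/4π²)^(1/3) = (398600 × 6577.4² / 4π²)^(1/3) = 7587 km.
Altitude h = a − R = 7587 − 6371 = 1216 km.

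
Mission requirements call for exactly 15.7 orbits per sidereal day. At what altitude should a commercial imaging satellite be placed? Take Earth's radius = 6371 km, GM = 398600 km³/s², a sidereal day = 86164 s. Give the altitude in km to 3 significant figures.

Required period T = 86164 / 15.7 = 5488.2 s.
From T = 2π√(a³/μ): a = (μ T²/4π²)^(1/3) = (398600 × 5488.2² / 4π²)^(1/3) = 6725 km.
Altitude h = a − R = 6725 − 6371 = 354 km.

354 km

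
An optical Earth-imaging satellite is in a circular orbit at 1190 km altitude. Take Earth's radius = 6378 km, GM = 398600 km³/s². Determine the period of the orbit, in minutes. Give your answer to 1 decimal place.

Semi-major axis a = 6378 + 1190 = 7568 km. Period T = 2π√(a³/μ) = 2π√(7568³/398600) = 6552.1 s = 109.20 min.

109.2 min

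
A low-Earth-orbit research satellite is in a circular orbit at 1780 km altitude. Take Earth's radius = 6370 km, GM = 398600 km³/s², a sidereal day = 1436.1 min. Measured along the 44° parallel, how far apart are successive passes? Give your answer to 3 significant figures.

2450 km

Semi-major axis a = 6370 + 1780 = 8150 km. Period T = 2π√(a³/μ) = 2π√(8150³/398600) = 7322.3 s = 122.04 min.
Node shift per orbit = (7322.3/86166) × 360° = 30.59°.
Equatorial spacing = 30.59 × 111.2 km/° = 3401 km.
At 44° latitude, spacing = 3401 × cos(44°) = 2447 km.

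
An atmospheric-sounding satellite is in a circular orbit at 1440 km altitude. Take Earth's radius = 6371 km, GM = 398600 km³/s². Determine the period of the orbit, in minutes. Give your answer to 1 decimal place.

Semi-major axis a = 6371 + 1440 = 7811 km. Period T = 2π√(a³/μ) = 2π√(7811³/398600) = 6870.2 s = 114.50 min.

114.5 min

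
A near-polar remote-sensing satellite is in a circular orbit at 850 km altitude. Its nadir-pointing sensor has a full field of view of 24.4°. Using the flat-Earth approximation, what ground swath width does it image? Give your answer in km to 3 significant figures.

Half-angle = 24.4°/2 = 12.2°.
Swath width ≈ 2h·tan(θ/2) = 2 × 850 × tan(12.2°) = 367.6 km.

368 km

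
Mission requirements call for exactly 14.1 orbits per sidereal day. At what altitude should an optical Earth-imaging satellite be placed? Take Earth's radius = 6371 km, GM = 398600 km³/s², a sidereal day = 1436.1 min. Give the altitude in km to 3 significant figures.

Required period T = 86166 / 14.1 = 6111.1 s.
From T = 2π√(a³/μ): a = (μ T²/4π²)^(1/3) = (398600 × 6111.1² / 4π²)^(1/3) = 7224 km.
Altitude h = a − R = 7224 − 6371 = 853 km.

853 km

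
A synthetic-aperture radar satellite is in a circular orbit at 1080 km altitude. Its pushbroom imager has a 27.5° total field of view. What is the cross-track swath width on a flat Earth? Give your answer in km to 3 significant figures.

529 km

Half-angle = 27.5°/2 = 13.75°.
Swath width ≈ 2h·tan(θ/2) = 2 × 1080 × tan(13.75°) = 528.5 km.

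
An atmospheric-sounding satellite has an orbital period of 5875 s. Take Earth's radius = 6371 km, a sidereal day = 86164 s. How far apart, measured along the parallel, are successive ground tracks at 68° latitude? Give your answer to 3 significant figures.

1020 km

Node shift per orbit = (5875.0/86164) × 360° = 24.55°.
Equatorial spacing = 24.55 × 111.2 km/° = 2729 km.
At 68° latitude, spacing = 2729 × cos(68°) = 1022 km.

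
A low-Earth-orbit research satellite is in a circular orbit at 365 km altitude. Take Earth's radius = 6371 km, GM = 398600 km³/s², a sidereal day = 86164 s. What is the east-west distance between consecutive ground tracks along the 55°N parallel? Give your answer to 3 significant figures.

Semi-major axis a = 6371 + 365 = 6736 km. Period T = 2π√(a³/μ) = 2π√(6736³/398600) = 5501.9 s = 91.70 min.
Node shift per orbit = (5501.9/86164) × 360° = 22.99°.
Equatorial spacing = 22.99 × 111.2 km/° = 2556 km.
At 55° latitude, spacing = 2556 × cos(55°) = 1466 km.

1470 km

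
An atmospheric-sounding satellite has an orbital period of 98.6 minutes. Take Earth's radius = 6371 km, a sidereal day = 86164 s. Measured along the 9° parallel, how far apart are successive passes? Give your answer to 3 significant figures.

T = 98.6 min = 5916.0 s.
Node shift per orbit = (5916.0/86164) × 360° = 24.72°.
Equatorial spacing = 24.72 × 111.2 km/° = 2748 km.
At 9° latitude, spacing = 2748 × cos(9°) = 2715 km.

2710 km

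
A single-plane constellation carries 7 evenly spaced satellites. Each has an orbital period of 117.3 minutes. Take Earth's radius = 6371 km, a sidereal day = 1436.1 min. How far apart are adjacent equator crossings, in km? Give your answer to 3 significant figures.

T = 117.3 min = 7038.0 s.
Single-satellite node shift = (7038.0/86166) × 360° = 29.40°.
With 7 satellites evenly phased, successive equator crossings are 29.40/7 = 4.201° apart.
That is 4.201 × 111.2 = 467 km at the equator.

467 km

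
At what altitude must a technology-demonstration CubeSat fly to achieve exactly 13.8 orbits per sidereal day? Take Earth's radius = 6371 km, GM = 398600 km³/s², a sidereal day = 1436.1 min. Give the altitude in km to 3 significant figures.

958 km

Required period T = 86166 / 13.8 = 6243.9 s.
From T = 2π√(a³/μ): a = (μ T²/4π²)^(1/3) = (398600 × 6243.9² / 4π²)^(1/3) = 7329 km.
Altitude h = a − R = 7329 − 6371 = 958 km.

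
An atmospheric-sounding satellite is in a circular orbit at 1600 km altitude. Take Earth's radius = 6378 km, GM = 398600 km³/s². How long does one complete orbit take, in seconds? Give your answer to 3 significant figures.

7090 seconds

Semi-major axis a = 6378 + 1600 = 7978 km. Period T = 2π√(a³/μ) = 2π√(7978³/398600) = 7091.7 s = 118.20 min.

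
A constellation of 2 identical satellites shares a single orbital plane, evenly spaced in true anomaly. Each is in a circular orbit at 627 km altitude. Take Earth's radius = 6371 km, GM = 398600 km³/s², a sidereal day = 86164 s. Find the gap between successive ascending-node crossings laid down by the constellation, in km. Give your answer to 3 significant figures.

1350 km

Semi-major axis a = 6371 + 627 = 6998 km. Period T = 2π√(a³/μ) = 2π√(6998³/398600) = 5826.0 s = 97.10 min.
Single-satellite node shift = (5826.0/86164) × 360° = 24.34°.
With 2 satellites evenly phased, successive equator crossings are 24.34/2 = 12.171° apart.
That is 12.171 × 111.2 = 1353 km at the equator.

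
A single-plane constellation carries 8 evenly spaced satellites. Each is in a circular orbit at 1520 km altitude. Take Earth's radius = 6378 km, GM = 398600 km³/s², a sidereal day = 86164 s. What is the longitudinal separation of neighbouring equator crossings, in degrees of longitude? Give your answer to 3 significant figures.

3.65°

Semi-major axis a = 6378 + 1520 = 7898 km. Period T = 2π√(a³/μ) = 2π√(7898³/398600) = 6985.3 s = 116.42 min.
Single-satellite node shift = (6985.3/86164) × 360° = 29.19°.
With 8 satellites evenly phased, successive equator crossings are 29.19/8 = 3.648° apart.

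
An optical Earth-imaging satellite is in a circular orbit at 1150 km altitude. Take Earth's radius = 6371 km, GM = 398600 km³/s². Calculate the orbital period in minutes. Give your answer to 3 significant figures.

Semi-major axis a = 6371 + 1150 = 7521 km. Period T = 2π√(a³/μ) = 2π√(7521³/398600) = 6491.2 s = 108.19 min.

108 min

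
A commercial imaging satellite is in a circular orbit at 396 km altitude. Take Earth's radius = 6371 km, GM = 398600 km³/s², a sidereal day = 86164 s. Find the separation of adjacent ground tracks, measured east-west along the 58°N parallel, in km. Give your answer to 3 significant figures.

1360 km

Semi-major axis a = 6371 + 396 = 6767 km. Period T = 2π√(a³/μ) = 2π√(6767³/398600) = 5539.9 s = 92.33 min.
Node shift per orbit = (5539.9/86164) × 360° = 23.15°.
Equatorial spacing = 23.15 × 111.2 km/° = 2574 km.
At 58° latitude, spacing = 2574 × cos(58°) = 1364 km.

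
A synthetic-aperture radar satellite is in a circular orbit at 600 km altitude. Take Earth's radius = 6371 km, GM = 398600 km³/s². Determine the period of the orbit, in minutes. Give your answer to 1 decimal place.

96.5 min

Semi-major axis a = 6371 + 600 = 6971 km. Period T = 2π√(a³/μ) = 2π√(6971³/398600) = 5792.3 s = 96.54 min.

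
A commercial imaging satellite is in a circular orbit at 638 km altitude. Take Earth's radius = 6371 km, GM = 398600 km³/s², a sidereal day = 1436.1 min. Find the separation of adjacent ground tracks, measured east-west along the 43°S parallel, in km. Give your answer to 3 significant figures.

1980 km

Semi-major axis a = 6371 + 638 = 7009 km. Period T = 2π√(a³/μ) = 2π√(7009³/398600) = 5839.8 s = 97.33 min.
Node shift per orbit = (5839.8/86166) × 360° = 24.40°.
Equatorial spacing = 24.40 × 111.2 km/° = 2713 km.
At 43° latitude, spacing = 2713 × cos(43°) = 1984 km.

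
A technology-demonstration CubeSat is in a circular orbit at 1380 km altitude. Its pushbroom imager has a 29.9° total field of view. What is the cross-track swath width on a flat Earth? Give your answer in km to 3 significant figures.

737 km

Half-angle = 29.9°/2 = 14.95°.
Swath width ≈ 2h·tan(θ/2) = 2 × 1380 × tan(14.95°) = 737.0 km.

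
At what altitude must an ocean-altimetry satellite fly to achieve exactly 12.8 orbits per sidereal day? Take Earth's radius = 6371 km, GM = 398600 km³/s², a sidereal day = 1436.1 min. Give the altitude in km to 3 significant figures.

Required period T = 86166 / 12.8 = 6731.7 s.
From T = 2π√(a³/μ): a = (μ T²/4π²)^(1/3) = (398600 × 6731.7² / 4π²)^(1/3) = 7706 km.
Altitude h = a − R = 7706 − 6371 = 1335 km.

1330 km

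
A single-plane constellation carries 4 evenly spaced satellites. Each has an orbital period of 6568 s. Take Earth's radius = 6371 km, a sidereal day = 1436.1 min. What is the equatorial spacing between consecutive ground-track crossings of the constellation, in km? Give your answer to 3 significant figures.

Single-satellite node shift = (6568.0/86166) × 360° = 27.44°.
With 4 satellites evenly phased, successive equator crossings are 27.44/4 = 6.860° apart.
That is 6.860 × 111.2 = 763 km at the equator.

763 km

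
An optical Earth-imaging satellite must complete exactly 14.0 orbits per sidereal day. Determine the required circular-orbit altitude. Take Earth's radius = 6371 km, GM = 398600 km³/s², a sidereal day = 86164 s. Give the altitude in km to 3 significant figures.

Required period T = 86164 / 14.0 = 6154.6 s.
From T = 2π√(a³/μ): a = (μ T²/4π²)^(1/3) = (398600 × 6154.6² / 4π²)^(1/3) = 7259 km.
Altitude h = a − R = 7259 − 6371 = 888 km.

888 km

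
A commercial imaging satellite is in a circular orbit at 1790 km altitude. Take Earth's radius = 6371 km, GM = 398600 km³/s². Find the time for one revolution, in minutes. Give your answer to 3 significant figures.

Semi-major axis a = 6371 + 1790 = 8161 km. Period T = 2π√(a³/μ) = 2π√(8161³/398600) = 7337.1 s = 122.29 min.

122 min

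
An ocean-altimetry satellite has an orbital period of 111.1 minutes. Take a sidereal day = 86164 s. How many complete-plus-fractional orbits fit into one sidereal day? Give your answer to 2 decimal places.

T = 111.1 min = 6666.0 s.
Orbits per sidereal day = 86164 / 6666.0 = 12.926.

12.93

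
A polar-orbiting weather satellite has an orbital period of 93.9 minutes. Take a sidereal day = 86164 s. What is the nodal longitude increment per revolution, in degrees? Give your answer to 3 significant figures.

23.5°

T = 93.9 min = 5634.0 s.
During one orbit Earth rotates (5634.0 / 86164) × 360° = 23.54°.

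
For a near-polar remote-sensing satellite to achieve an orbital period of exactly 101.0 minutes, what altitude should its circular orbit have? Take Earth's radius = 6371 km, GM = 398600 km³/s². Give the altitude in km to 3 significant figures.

T = 101.0 min = 6060.0 s.
From T = 2π√(a³/μ): a = (μ T²/4π²)^(1/3) = (398600 × 6060.0² / 4π²)^(1/3) = 7184 km.
Altitude h = a − R = 7184 − 6371 = 813 km.

813 km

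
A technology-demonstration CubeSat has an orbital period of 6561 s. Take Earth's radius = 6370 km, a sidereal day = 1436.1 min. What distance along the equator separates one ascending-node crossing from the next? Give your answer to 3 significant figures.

During one orbit Earth rotates (6561.0 / 86166) × 360° = 27.41°.
At the equator that is 27.41° × (2π·6370/360) km/° = 27.41 × 111.2 = 3048 km.

3050 km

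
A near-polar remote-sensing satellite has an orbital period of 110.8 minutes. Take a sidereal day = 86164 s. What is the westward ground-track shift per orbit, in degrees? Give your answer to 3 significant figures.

27.8°

T = 110.8 min = 6648.0 s.
During one orbit Earth rotates (6648.0 / 86164) × 360° = 27.78°.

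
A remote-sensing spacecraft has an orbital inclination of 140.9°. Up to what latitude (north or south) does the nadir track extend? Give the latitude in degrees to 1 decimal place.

Retrograde orbit: the ground track reaches ±(180° − i) = ±(180 − 140.9) = ±39.1°.

39.1°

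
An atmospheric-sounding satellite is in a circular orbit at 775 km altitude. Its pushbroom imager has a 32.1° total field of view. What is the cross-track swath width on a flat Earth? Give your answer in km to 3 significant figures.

446 km

Half-angle = 32.1°/2 = 16.05°.
Swath width ≈ 2h·tan(θ/2) = 2 × 775 × tan(16.05°) = 445.9 km.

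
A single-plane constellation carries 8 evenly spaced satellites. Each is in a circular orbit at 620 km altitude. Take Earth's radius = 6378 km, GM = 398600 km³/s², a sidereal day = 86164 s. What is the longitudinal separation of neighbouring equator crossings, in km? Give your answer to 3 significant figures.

Semi-major axis a = 6378 + 620 = 6998 km. Period T = 2π√(a³/μ) = 2π√(6998³/398600) = 5826.0 s = 97.10 min.
Single-satellite node shift = (5826.0/86164) × 360° = 24.34°.
With 8 satellites evenly phased, successive equator crossings are 24.34/8 = 3.043° apart.
That is 3.043 × 111.3 = 339 km at the equator.

339 km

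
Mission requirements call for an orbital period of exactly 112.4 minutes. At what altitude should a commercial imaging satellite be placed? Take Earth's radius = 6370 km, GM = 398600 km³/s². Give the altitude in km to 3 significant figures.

T = 112.4 min = 6744.0 s.
From T = 2π√(a³/μ): a = (μ T²/4π²)^(1/3) = (398600 × 6744.0² / 4π²)^(1/3) = 7715 km.
Altitude h = a − R = 7715 − 6370 = 1345 km.

1350 km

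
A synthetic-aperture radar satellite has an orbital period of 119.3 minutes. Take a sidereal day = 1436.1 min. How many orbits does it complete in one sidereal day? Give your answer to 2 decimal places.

T = 119.3 min = 7158.0 s.
Orbits per sidereal day = 86166 / 7158.0 = 12.038.

12.04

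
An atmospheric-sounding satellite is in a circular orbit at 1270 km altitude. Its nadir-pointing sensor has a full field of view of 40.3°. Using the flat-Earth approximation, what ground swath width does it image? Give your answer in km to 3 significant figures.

Half-angle = 40.3°/2 = 20.15°.
Swath width ≈ 2h·tan(θ/2) = 2 × 1270 × tan(20.15°) = 932.0 km.

932 km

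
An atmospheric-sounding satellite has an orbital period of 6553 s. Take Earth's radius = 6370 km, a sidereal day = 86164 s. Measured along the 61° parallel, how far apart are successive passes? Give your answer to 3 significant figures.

1480 km

Node shift per orbit = (6553.0/86164) × 360° = 27.38°.
Equatorial spacing = 27.38 × 111.2 km/° = 3044 km.
At 61° latitude, spacing = 3044 × cos(61°) = 1476 km.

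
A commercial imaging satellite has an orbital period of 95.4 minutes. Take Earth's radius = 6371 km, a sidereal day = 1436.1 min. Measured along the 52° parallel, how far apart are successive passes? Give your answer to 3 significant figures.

T = 95.4 min = 5724.0 s.
Node shift per orbit = (5724.0/86166) × 360° = 23.91°.
Equatorial spacing = 23.91 × 111.2 km/° = 2659 km.
At 52° latitude, spacing = 2659 × cos(52°) = 1637 km.

1640 km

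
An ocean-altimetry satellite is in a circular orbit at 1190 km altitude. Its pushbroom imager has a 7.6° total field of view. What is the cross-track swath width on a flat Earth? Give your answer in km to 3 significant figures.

158 km

Half-angle = 7.6°/2 = 3.8°.
Swath width ≈ 2h·tan(θ/2) = 2 × 1190 × tan(3.8°) = 158.1 km.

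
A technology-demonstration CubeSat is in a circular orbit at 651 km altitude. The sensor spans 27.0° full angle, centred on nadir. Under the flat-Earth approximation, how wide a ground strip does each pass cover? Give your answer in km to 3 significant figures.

313 km

Half-angle = 27.0°/2 = 13.5°.
Swath width ≈ 2h·tan(θ/2) = 2 × 651 × tan(13.5°) = 312.6 km.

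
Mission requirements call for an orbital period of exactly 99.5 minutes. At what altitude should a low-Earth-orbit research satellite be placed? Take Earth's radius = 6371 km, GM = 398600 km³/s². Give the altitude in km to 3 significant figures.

742 km

T = 99.5 min = 5970.0 s.
From T = 2π√(a³/μ): a = (μ T²/4π²)^(1/3) = (398600 × 5970.0² / 4π²)^(1/3) = 7113 km.
Altitude h = a − R = 7113 − 6371 = 742 km.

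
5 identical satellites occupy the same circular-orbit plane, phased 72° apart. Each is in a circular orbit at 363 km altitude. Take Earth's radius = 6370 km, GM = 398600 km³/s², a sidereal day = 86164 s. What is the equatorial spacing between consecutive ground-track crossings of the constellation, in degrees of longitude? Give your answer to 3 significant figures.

Semi-major axis a = 6370 + 363 = 6733 km. Period T = 2π√(a³/μ) = 2π√(6733³/398600) = 5498.2 s = 91.64 min.
Single-satellite node shift = (5498.2/86164) × 360° = 22.97°.
With 5 satellites evenly phased, successive equator crossings are 22.97/5 = 4.594° apart.

4.59°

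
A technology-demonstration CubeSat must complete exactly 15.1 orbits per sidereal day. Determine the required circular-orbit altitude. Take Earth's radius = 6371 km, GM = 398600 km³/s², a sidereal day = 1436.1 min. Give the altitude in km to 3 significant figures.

531 km

Required period T = 86166 / 15.1 = 5706.4 s.
From T = 2π√(a³/μ): a = (μ T²/4π²)^(1/3) = (398600 × 5706.4² / 4π²)^(1/3) = 6902 km.
Altitude h = a − R = 6902 − 6371 = 531 km.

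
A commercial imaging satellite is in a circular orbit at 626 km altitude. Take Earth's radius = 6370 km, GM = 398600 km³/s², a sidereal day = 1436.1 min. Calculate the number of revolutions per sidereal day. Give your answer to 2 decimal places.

14.80

Semi-major axis a = 6370 + 626 = 6996 km. Period T = 2π√(a³/μ) = 2π√(6996³/398600) = 5823.5 s = 97.06 min.
Orbits per sidereal day = 86166 / 5823.5 = 14.796.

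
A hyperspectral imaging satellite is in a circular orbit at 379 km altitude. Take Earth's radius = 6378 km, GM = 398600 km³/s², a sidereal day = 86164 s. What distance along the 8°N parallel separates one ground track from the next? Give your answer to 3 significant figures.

Semi-major axis a = 6378 + 379 = 6757 km. Period T = 2π√(a³/μ) = 2π√(6757³/398600) = 5527.7 s = 92.13 min.
Node shift per orbit = (5527.7/86164) × 360° = 23.10°.
Equatorial spacing = 23.10 × 111.3 km/° = 2571 km.
At 8° latitude, spacing = 2571 × cos(8°) = 2546 km.

2550 km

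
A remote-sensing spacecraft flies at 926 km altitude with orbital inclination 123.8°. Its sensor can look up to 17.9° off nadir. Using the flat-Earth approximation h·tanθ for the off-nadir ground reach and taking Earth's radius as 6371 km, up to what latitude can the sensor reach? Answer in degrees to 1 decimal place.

Retrograde orbit: the ground track reaches ±(180° − i) = ±(180 − 123.8) = ±56.2°.
Sensor half-swath on the ground ≈ 926·tan(17.9°) = 299 km = 2.69° of latitude.
Maximum observable latitude ≈ 56.2 + 2.69 = 58.9°.

58.9°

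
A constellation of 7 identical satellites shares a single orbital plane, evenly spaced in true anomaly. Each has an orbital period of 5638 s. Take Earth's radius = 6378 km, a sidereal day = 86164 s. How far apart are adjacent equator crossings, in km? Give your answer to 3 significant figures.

375 km

Single-satellite node shift = (5638.0/86164) × 360° = 23.56°.
With 7 satellites evenly phased, successive equator crossings are 23.56/7 = 3.365° apart.
That is 3.365 × 111.3 = 375 km at the equator.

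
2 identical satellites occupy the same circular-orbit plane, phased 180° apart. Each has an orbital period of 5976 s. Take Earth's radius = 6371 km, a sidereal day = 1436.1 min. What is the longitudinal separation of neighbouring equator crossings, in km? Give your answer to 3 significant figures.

1390 km

Single-satellite node shift = (5976.0/86166) × 360° = 24.97°.
With 2 satellites evenly phased, successive equator crossings are 24.97/2 = 12.484° apart.
That is 12.484 × 111.2 = 1388 km at the equator.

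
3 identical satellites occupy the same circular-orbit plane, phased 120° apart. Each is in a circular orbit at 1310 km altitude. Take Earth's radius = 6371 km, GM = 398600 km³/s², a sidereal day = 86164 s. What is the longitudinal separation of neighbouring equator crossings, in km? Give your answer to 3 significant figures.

1040 km

Semi-major axis a = 6371 + 1310 = 7681 km. Period T = 2π√(a³/μ) = 2π√(7681³/398600) = 6699.4 s = 111.66 min.
Single-satellite node shift = (6699.4/86164) × 360° = 27.99°.
With 3 satellites evenly phased, successive equator crossings are 27.99/3 = 9.330° apart.
That is 9.330 × 111.2 = 1037 km at the equator.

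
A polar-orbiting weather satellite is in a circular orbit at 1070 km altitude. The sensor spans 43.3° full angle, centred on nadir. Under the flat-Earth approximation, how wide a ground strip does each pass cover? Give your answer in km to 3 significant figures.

849 km

Half-angle = 43.3°/2 = 21.65°.
Swath width ≈ 2h·tan(θ/2) = 2 × 1070 × tan(21.65°) = 849.4 km.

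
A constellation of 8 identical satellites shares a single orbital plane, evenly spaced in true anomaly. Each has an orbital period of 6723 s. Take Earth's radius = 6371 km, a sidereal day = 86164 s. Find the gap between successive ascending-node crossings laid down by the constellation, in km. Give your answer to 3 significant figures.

Single-satellite node shift = (6723.0/86164) × 360° = 28.09°.
With 8 satellites evenly phased, successive equator crossings are 28.09/8 = 3.511° apart.
That is 3.511 × 111.2 = 390 km at the equator.

390 km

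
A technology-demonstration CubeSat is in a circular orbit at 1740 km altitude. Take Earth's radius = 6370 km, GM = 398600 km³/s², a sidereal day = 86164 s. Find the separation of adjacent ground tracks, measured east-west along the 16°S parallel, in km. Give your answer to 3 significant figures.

Semi-major axis a = 6370 + 1740 = 8110 km. Period T = 2π√(a³/μ) = 2π√(8110³/398600) = 7268.5 s = 121.14 min.
Node shift per orbit = (7268.5/86164) × 360° = 30.37°.
Equatorial spacing = 30.37 × 111.2 km/° = 3376 km.
At 16° latitude, spacing = 3376 × cos(16°) = 3245 km.

3250 km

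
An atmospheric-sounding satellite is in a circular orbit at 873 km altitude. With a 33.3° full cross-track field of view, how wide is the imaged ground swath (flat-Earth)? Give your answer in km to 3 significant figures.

Half-angle = 33.3°/2 = 16.65°.
Swath width ≈ 2h·tan(θ/2) = 2 × 873 × tan(16.65°) = 522.2 km.

522 km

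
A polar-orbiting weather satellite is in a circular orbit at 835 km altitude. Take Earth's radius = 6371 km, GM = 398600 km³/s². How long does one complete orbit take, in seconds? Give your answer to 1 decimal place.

6087.7 seconds

Semi-major axis a = 6371 + 835 = 7206 km. Period T = 2π√(a³/μ) = 2π√(7206³/398600) = 6087.7 s = 101.46 min.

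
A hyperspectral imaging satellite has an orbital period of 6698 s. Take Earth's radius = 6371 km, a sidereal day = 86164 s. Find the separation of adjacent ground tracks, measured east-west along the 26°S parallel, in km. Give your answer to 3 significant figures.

Node shift per orbit = (6698.0/86164) × 360° = 27.98°.
Equatorial spacing = 27.98 × 111.2 km/° = 3112 km.
At 26° latitude, spacing = 3112 × cos(26°) = 2797 km.

2800 km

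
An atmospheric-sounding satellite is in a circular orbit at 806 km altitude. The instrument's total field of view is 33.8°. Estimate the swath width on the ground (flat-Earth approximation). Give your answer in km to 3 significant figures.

Half-angle = 33.8°/2 = 16.9°.
Swath width ≈ 2h·tan(θ/2) = 2 × 806 × tan(16.9°) = 489.8 km.

490 km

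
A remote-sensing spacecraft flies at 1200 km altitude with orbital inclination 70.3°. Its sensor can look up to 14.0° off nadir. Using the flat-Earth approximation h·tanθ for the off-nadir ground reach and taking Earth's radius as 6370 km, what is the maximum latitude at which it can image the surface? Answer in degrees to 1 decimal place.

For a prograde orbit the ground track reaches latitude ±i = ±70.3°.
Sensor half-swath on the ground ≈ 1200·tan(14.0°) = 299 km = 2.69° of latitude.
Maximum observable latitude ≈ 70.3 + 2.69 = 73.0°.

73.0°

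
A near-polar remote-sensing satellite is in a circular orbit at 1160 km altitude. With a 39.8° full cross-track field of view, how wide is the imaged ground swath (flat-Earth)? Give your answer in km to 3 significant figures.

Half-angle = 39.8°/2 = 19.9°.
Swath width ≈ 2h·tan(θ/2) = 2 × 1160 × tan(19.9°) = 839.8 km.

840 km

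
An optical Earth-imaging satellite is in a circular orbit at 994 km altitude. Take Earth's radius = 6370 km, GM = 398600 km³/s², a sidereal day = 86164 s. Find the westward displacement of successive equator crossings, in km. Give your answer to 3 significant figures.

Semi-major axis a = 6370 + 994 = 7364 km. Period T = 2π√(a³/μ) = 2π√(7364³/398600) = 6289.0 s = 104.82 min.
During one orbit Earth rotates (6289.0 / 86164) × 360° = 26.28°.
At the equator that is 26.28° × (2π·6370/360) km/° = 26.28 × 111.2 = 2921 km.

2920 km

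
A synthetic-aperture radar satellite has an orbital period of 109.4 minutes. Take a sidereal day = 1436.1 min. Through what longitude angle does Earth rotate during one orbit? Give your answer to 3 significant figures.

27.4°

T = 109.4 min = 6564.0 s.
During one orbit Earth rotates (6564.0 / 86166) × 360° = 27.42°.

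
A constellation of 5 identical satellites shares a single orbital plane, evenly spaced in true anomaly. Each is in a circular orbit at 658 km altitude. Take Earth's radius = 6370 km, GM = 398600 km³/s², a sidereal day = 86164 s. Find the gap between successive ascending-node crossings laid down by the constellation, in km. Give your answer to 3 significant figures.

545 km

Semi-major axis a = 6370 + 658 = 7028 km. Period T = 2π√(a³/μ) = 2π√(7028³/398600) = 5863.5 s = 97.73 min.
Single-satellite node shift = (5863.5/86164) × 360° = 24.50°.
With 5 satellites evenly phased, successive equator crossings are 24.50/5 = 4.900° apart.
That is 4.900 × 111.2 = 545 km at the equator.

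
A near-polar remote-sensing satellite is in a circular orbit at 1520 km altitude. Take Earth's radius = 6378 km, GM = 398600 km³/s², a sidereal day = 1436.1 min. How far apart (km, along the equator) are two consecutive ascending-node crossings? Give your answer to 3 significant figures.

Semi-major axis a = 6378 + 1520 = 7898 km. Period T = 2π√(a³/μ) = 2π√(7898³/398600) = 6985.3 s = 116.42 min.
During one orbit Earth rotates (6985.3 / 86166) × 360° = 29.18°.
At the equator that is 29.18° × (2π·6378/360) km/° = 29.18 × 111.3 = 3249 km.

3250 km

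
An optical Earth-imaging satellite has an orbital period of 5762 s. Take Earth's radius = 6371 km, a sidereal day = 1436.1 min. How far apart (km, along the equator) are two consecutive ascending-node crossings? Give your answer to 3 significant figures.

2680 km

During one orbit Earth rotates (5762.0 / 86166) × 360° = 24.07°.
At the equator that is 24.07° × (2π·6371/360) km/° = 24.07 × 111.2 = 2677 km.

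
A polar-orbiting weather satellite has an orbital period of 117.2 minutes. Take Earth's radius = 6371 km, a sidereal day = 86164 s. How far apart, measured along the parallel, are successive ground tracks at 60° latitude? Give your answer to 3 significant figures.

1630 km

T = 117.2 min = 7032.0 s.
Node shift per orbit = (7032.0/86164) × 360° = 29.38°.
Equatorial spacing = 29.38 × 111.2 km/° = 3267 km.
At 60° latitude, spacing = 3267 × cos(60°) = 1633 km.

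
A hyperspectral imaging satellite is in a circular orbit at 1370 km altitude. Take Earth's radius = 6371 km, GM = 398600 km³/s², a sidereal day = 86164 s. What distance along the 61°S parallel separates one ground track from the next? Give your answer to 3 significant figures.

Semi-major axis a = 6371 + 1370 = 7741 km. Period T = 2π√(a³/μ) = 2π√(7741³/398600) = 6778.1 s = 112.97 min.
Node shift per orbit = (6778.1/86164) × 360° = 28.32°.
Equatorial spacing = 28.32 × 111.2 km/° = 3149 km.
At 61° latitude, spacing = 3149 × cos(61°) = 1527 km.

1530 km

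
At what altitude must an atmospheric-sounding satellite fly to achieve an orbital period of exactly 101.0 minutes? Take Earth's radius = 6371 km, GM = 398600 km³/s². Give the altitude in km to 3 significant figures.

813 km

T = 101.0 min = 6060.0 s.
From T = 2π√(a³/μ): a = (μ T²/4π²)^(1/3) = (398600 × 6060.0² / 4π²)^(1/3) = 7184 km.
Altitude h = a − R = 7184 − 6371 = 813 km.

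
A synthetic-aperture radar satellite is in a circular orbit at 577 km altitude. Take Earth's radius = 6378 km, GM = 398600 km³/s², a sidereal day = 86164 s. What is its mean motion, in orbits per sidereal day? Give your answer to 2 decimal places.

Semi-major axis a = 6378 + 577 = 6955 km. Period T = 2π√(a³/μ) = 2π√(6955³/398600) = 5772.4 s = 96.21 min.
Orbits per sidereal day = 86164 / 5772.4 = 14.927.

14.93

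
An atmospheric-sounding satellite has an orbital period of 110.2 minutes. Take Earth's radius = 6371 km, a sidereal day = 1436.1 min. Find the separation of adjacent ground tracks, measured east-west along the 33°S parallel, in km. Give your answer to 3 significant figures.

2580 km

T = 110.2 min = 6612.0 s.
Node shift per orbit = (6612.0/86166) × 360° = 27.62°.
Equatorial spacing = 27.62 × 111.2 km/° = 3072 km.
At 33° latitude, spacing = 3072 × cos(33°) = 2576 km.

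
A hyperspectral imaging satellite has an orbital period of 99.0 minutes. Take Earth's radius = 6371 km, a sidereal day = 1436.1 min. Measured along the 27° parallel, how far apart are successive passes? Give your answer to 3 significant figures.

2460 km

T = 99.0 min = 5940.0 s.
Node shift per orbit = (5940.0/86166) × 360° = 24.82°.
Equatorial spacing = 24.82 × 111.2 km/° = 2760 km.
At 27° latitude, spacing = 2760 × cos(27°) = 2459 km.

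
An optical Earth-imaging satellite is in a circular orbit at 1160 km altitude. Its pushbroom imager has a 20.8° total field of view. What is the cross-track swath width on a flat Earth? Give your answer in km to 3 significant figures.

426 km

Half-angle = 20.8°/2 = 10.4°.
Swath width ≈ 2h·tan(θ/2) = 2 × 1160 × tan(10.4°) = 425.8 km.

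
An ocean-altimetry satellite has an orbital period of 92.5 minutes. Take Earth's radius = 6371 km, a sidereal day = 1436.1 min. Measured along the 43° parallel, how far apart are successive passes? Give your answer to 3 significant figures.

1890 km

T = 92.5 min = 5550.0 s.
Node shift per orbit = (5550.0/86166) × 360° = 23.19°.
Equatorial spacing = 23.19 × 111.2 km/° = 2578 km.
At 43° latitude, spacing = 2578 × cos(43°) = 1886 km.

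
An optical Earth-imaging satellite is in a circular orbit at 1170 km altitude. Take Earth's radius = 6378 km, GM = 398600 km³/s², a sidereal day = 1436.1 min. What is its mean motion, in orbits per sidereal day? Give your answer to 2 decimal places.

13.20

Semi-major axis a = 6378 + 1170 = 7548 km. Period T = 2π√(a³/μ) = 2π√(7548³/398600) = 6526.2 s = 108.77 min.
Orbits per sidereal day = 86166 / 6526.2 = 13.203.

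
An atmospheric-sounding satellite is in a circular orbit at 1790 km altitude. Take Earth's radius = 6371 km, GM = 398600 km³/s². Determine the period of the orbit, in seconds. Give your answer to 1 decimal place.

Semi-major axis a = 6371 + 1790 = 8161 km. Period T = 2π√(a³/μ) = 2π√(8161³/398600) = 7337.1 s = 122.29 min.

7337.1 seconds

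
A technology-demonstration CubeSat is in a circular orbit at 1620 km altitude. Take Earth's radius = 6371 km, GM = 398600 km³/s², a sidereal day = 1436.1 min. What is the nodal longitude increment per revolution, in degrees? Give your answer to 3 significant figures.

29.7°

Semi-major axis a = 6371 + 1620 = 7991 km. Period T = 2π√(a³/μ) = 2π√(7991³/398600) = 7109.1 s = 118.48 min.
During one orbit Earth rotates (7109.1 / 86166) × 360° = 29.70°.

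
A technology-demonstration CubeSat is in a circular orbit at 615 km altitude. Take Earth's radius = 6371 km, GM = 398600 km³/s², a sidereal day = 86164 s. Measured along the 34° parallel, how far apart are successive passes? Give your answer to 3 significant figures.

2240 km

Semi-major axis a = 6371 + 615 = 6986 km. Period T = 2π√(a³/μ) = 2π√(6986³/398600) = 5811.0 s = 96.85 min.
Node shift per orbit = (5811.0/86164) × 360° = 24.28°.
Equatorial spacing = 24.28 × 111.2 km/° = 2700 km.
At 34° latitude, spacing = 2700 × cos(34°) = 2238 km.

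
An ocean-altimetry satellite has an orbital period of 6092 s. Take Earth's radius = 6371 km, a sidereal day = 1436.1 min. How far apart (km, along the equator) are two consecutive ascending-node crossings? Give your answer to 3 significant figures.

2830 km

During one orbit Earth rotates (6092.0 / 86166) × 360° = 25.45°.
At the equator that is 25.45° × (2π·6371/360) km/° = 25.45 × 111.2 = 2830 km.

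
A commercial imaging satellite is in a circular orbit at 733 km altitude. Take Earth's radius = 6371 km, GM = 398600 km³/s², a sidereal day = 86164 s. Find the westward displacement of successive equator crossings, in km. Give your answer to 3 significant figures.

Semi-major axis a = 6371 + 733 = 7104 km. Period T = 2π√(a³/μ) = 2π√(7104³/398600) = 5958.9 s = 99.31 min.
During one orbit Earth rotates (5958.9 / 86164) × 360° = 24.90°.
At the equator that is 24.90° × (2π·6371/360) km/° = 24.90 × 111.2 = 2768 km.

2770 km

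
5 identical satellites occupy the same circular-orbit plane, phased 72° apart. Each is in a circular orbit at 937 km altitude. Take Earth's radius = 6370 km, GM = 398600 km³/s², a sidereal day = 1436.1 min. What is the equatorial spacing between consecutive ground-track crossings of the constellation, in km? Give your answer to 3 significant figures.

Semi-major axis a = 6370 + 937 = 7307 km. Period T = 2π√(a³/μ) = 2π√(7307³/398600) = 6216.1 s = 103.60 min.
Single-satellite node shift = (6216.1/86166) × 360° = 25.97°.
With 5 satellites evenly phased, successive equator crossings are 25.97/5 = 5.194° apart.
That is 5.194 × 111.2 = 577 km at the equator.

577 km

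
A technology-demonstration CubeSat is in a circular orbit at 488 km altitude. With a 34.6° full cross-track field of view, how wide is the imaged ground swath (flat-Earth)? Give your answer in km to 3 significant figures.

Half-angle = 34.6°/2 = 17.3°.
Swath width ≈ 2h·tan(θ/2) = 2 × 488 × tan(17.3°) = 304.0 km.

304 km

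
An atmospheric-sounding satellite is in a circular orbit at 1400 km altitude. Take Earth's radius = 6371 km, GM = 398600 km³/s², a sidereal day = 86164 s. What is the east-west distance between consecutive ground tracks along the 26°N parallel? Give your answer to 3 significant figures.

Semi-major axis a = 6371 + 1400 = 7771 km. Period T = 2π√(a³/μ) = 2π√(7771³/398600) = 6817.5 s = 113.63 min.
Node shift per orbit = (6817.5/86164) × 360° = 28.48°.
Equatorial spacing = 28.48 × 111.2 km/° = 3167 km.
At 26° latitude, spacing = 3167 × cos(26°) = 2847 km.

2850 km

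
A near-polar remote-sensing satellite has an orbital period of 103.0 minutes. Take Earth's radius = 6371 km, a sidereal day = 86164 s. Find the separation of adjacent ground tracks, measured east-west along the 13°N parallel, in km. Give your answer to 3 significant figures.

2800 km

T = 103.0 min = 6180.0 s.
Node shift per orbit = (6180.0/86164) × 360° = 25.82°.
Equatorial spacing = 25.82 × 111.2 km/° = 2871 km.
At 13° latitude, spacing = 2871 × cos(13°) = 2798 km.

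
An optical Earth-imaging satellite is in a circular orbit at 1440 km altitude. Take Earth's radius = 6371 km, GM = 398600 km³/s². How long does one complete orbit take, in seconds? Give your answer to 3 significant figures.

Semi-major axis a = 6371 + 1440 = 7811 km. Period T = 2π√(a³/μ) = 2π√(7811³/398600) = 6870.2 s = 114.50 min.

6870 seconds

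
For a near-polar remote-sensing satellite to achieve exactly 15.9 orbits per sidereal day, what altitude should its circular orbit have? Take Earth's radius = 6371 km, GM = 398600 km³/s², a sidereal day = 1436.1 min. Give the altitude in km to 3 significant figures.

Required period T = 86166 / 15.9 = 5419.2 s.
From T = 2π√(a³/μ): a = (μ T²/4π²)^(1/3) = (398600 × 5419.2² / 4π²)^(1/3) = 6668 km.
Altitude h = a − R = 6668 − 6371 = 297 km.

297 km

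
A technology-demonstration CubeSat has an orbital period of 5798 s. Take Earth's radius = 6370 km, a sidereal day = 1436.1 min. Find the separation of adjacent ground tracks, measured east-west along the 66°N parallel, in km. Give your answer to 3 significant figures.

1100 km

Node shift per orbit = (5798.0/86166) × 360° = 24.22°.
Equatorial spacing = 24.22 × 111.2 km/° = 2693 km.
At 66° latitude, spacing = 2693 × cos(66°) = 1095 km.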